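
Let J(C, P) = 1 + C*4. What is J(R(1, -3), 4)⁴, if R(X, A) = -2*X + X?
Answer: 81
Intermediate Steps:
R(X, A) = -X
J(C, P) = 1 + 4*C
J(R(1, -3), 4)⁴ = (1 + 4*(-1*1))⁴ = (1 + 4*(-1))⁴ = (1 - 4)⁴ = (-3)⁴ = 81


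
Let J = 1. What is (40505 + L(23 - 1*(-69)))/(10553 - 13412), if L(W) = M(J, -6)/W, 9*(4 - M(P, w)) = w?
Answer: -5589697/394542 ≈ -14.168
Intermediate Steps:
M(P, w) = 4 - w/9
L(W) = 14/(3*W) (L(W) = (4 - ⅑*(-6))/W = (4 + ⅔)/W = 14/(3*W))
(40505 + L(23 - 1*(-69)))/(10553 - 13412) = (40505 + 14/(3*(23 - 1*(-69))))/(10553 - 13412) = (40505 + 14/(3*(23 + 69)))/(-2859) = (40505 + (14/3)/92)*(-1/2859) = (40505 + (14/3)*(1/92))*(-1/2859) = (40505 + 7/138)*(-1/2859) = (5589697/138)*(-1/2859) = -5589697/394542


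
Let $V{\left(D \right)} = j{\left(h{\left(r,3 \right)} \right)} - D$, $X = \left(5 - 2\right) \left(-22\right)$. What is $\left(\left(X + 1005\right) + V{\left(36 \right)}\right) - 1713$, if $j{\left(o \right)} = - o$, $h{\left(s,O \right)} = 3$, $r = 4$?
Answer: $-813$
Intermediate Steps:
$X = -66$ ($X = \left(5 - 2\right) \left(-22\right) = 3 \left(-22\right) = -66$)
$V{\left(D \right)} = -3 - D$ ($V{\left(D \right)} = \left(-1\right) 3 - D = -3 - D$)
$\left(\left(X + 1005\right) + V{\left(36 \right)}\right) - 1713 = \left(\left(-66 + 1005\right) - 39\right) - 1713 = \left(939 - 39\right) - 1713 = 900 - 1713 = -813$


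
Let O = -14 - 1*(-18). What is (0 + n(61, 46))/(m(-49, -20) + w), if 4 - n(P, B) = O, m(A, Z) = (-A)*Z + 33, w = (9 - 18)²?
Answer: 0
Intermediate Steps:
w = 81 (w = (-9)² = 81)
m(A, Z) = 33 - A*Z (m(A, Z) = -A*Z + 33 = 33 - A*Z)
O = 4 (O = -14 + 18 = 4)
n(P, B) = 0 (n(P, B) = 4 - 1*4 = 4 - 4 = 0)
(0 + n(61, 46))/(m(-49, -20) + w) = (0 + 0)/((33 - 1*(-49)*(-20)) + 81) = 0/((33 - 980) + 81) = 0/(-947 + 81) = 0/(-866) = 0*(-1/866) = 0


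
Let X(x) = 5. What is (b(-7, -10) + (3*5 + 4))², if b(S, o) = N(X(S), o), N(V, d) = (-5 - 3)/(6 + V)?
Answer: 40401/121 ≈ 333.89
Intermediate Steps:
N(V, d) = -8/(6 + V)
b(S, o) = -8/11 (b(S, o) = -8/(6 + 5) = -8/11)
(b(-7, -10) + (3*5 + 4))² = (-8/11 + (3*5 + 4))² = (-8/11 + (15 + 4))² = (-8/11 + 19)² = (201/11)² = 40401/121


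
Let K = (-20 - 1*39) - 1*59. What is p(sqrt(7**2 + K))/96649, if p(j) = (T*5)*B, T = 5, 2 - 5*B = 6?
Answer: -20/96649 ≈ -0.00020693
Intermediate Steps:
B = -4/5 (B = 2/5 - 1/5*6 = 2/5 - 6/5 = -4/5 ≈ -0.80000)
K = -118 (K = (-20 - 39) - 59 = -59 - 59 = -118)
p(j) = -20 (p(j) = (5*5)*(-4/5) = 25*(-4/5) = -20)
p(sqrt(7**2 + K))/96649 = -20/96649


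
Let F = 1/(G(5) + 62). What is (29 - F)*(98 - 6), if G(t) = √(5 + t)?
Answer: 5111704/1917 + 46*√10/1917 ≈ 2666.6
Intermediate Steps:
F = 1/(62 + √10) (F = 1/(√(5 + 5) + 62) = 1/(√10 + 62) = 1/(62 + √10) ≈ 0.015346)
(29 - F)*(98 - 6) = (29 - (31/1917 - √10/3834))*(98 - 6) = (29 + (-31/1917 + √10/3834))*92 = (55562/1917 + √10/3834)*92 = 5111704/1917 + 46*√10/1917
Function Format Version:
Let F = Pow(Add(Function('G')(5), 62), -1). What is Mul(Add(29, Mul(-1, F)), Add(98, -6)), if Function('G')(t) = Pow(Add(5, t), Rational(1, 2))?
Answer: Add(Rational(5111704, 1917), Mul(Rational(46, 1917), Pow(10, Rational(1, 2)))) ≈ 2666.6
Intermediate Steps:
F = Pow(Add(62, Pow(10, Rational(1, 2))), -1) (F = Pow(Add(Pow(Add(5, 5), Rational(1, 2)), 62), -1) = Pow(Add(Pow(10, Rational(1, 2)), 62), -1) = Pow(Add(62, Pow(10, Rational(1, 2))), -1) ≈ 0.015346)
Mul(Add(29, Mul(-1, F)), Add(98, -6)) = Mul(Add(29, Mul(-1, Add(Rational(31, 1917), Mul(Rational(-1, 3834), Pow(10, Rational(1, 2)))))), Add(98, -6)) = Mul(Add(29, Add(Rational(-31, 1917), Mul(Rational(1, 3834), Pow(10, Rational(1, 2))))), 92) = Mul(Add(Rational(55562, 1917), Mul(Rational(1, 3834), Pow(10, Rational(1, 2)))), 92) = Add(Rational(5111704, 1917), Mul(Rational(46, 1917), Pow(10, Rational(1, 2))))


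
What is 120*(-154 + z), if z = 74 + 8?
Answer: -8640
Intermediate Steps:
z = 82
120*(-154 + z) = 120*(-154 + 82) = 120*(-72) = -8640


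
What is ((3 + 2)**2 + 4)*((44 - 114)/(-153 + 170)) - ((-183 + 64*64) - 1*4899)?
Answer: 14732/17 ≈ 866.59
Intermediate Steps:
((3 + 2)**2 + 4)*((44 - 114)/(-153 + 170)) - ((-183 + 64*64) - 1*4899) = (5**2 + 4)*(-70/17) - ((-183 + 4096) - 4899) = (25 + 4)*(-70*1/17) - (3913 - 4899) = 29*(-70/17) - 1*(-986) = -2030/17 + 986 = 14732/17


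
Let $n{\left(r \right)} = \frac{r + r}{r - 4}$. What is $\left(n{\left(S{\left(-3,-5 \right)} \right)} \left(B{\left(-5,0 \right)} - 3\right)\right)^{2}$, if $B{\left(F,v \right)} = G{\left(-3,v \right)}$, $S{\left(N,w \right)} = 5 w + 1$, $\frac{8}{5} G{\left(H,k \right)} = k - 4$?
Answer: $\frac{4356}{49} \approx 88.898$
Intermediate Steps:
$G{\left(H,k \right)} = - \frac{5}{2} + \frac{5 k}{8}$ ($G{\left(H,k \right)} = \frac{5 \left(k - 4\right)}{8} = \frac{5 \left(-4 + k\right)}{8} = - \frac{5}{2} + \frac{5 k}{8}$)
$S{\left(N,w \right)} = 1 + 5 w$
$B{\left(F,v \right)} = - \frac{5}{2} + \frac{5 v}{8}$
$n{\left(r \right)} = \frac{2 r}{-4 + r}$
$\left(n{\left(S{\left(-3,-5 \right)} \right)} \left(B{\left(-5,0 \right)} - 3\right)\right)^{2} = \left(\frac{2 \left(1 + 5 \left(-5\right)\right)}{-4 + \left(1 + 5 \left(-5\right)\right)} \left(\left(- \frac{5}{2} + \frac{5}{8} \cdot 0\right) - 3\right)\right)^{2} = \left(\frac{2 \left(1 - 25\right)}{-4 + \left(1 - 25\right)} \left(\left(- \frac{5}{2} + 0\right) - 3\right)\right)^{2} = \left(2 \left(-24\right) \frac{1}{-4 - 24} \left(- \frac{5}{2} - 3\right)\right)^{2} = \left(2 \left(-24\right) \frac{1}{-28} \left(- \frac{11}{2}\right)\right)^{2} = \left(2 \left(-24\right) \left(- \frac{1}{28}\right) \left(- \frac{11}{2}\right)\right)^{2} = \left(\frac{12}{7} \left(- \frac{11}{2}\right)\right)^{2} = \left(- \frac{66}{7}\right)^{2} = \frac{4356}{49}$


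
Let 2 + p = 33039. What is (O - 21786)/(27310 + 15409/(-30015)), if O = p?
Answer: 337698765/819694241 ≈ 0.41198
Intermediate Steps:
p = 33037 (p = -2 + 33039 = 33037)
O = 33037
(O - 21786)/(27310 + 15409/(-30015)) = (33037 - 21786)/(27310 + 15409/(-30015)) = 11251/(27310 + 15409*(-1/30015)) = 11251/(27310 - 15409/30015) = 11251/(819694241/30015) = 11251*(30015/819694241) = 337698765/819694241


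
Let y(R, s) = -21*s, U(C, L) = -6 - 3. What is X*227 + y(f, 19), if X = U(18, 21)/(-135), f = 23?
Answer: -5758/15 ≈ -383.87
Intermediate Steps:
U(C, L) = -9
X = 1/15 (X = -9/(-135) = -9*(-1/135) = 1/15 ≈ 0.066667)
X*227 + y(f, 19) = (1/15)*227 - 21*19 = 227/15 - 399 = -5758/15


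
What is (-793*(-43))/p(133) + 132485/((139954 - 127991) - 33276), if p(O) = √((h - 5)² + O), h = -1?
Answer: 55771514/21313 ≈ 2616.8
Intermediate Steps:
p(O) = √(36 + O) (p(O) = √((-1 - 5)² + O) = √((-6)² + O) = √(36 + O))
(-793*(-43))/p(133) + 132485/((139954 - 127991) - 33276) = (-793*(-43))/(√(36 + 133)) + 132485/((139954 - 127991) - 33276) = 34099/(√169) + 132485/(11963 - 33276) = 34099/13 + 132485/(-21313) = 34099*(1/13) + 132485*(-1/21313) = 2623 - 132485/21313 = 55771514/21313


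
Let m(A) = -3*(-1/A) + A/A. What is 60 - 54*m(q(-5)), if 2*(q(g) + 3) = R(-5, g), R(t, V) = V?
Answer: 390/11 ≈ 35.455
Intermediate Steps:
q(g) = -3 + g/2
m(A) = 1 + 3/A (m(A) = -(-3)/A + 1 = 3/A + 1 = 1 + 3/A)
60 - 54*m(q(-5)) = 60 - 54*(3 + (-3 + (½)*(-5)))/(-3 + (½)*(-5)) = 60 - 54*(3 + (-3 - 5/2))/(-3 - 5/2) = 60 - 54*(3 - 11/2)/(-11/2) = 60 - (-108)*(-5)/(11*2) = 60 - 54*5/11 = 60 - 270/11 = 390/11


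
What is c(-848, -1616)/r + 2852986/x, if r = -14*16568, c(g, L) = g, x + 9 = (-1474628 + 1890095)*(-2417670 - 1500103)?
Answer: 2269132268341/620969608192500 ≈ 0.0036542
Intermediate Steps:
x = -1627705395000 (x = -9 + (-1474628 + 1890095)*(-2417670 - 1500103) = -9 + 415467*(-3917773) = -9 - 1627705394991 = -1627705395000)
r = -231952
c(-848, -1616)/r + 2852986/x = -848/(-231952) + 2852986/(-1627705395000) = -848*(-1/231952) + 2852986*(-1/1627705395000) = 53/14497 - 1426493/813852697500 = 2269132268341/620969608192500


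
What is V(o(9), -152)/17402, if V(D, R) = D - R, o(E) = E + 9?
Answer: 85/8701 ≈ 0.0097690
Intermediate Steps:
o(E) = 9 + E
V(o(9), -152)/17402 = ((9 + 9) - 1*(-152))/17402 = (18 + 152)*(1/17402) = 170*(1/17402) = 85/8701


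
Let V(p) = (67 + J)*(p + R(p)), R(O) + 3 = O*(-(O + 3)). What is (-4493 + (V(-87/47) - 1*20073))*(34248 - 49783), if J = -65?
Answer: 843213856550/2209 ≈ 3.8172e+8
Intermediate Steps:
R(O) = -3 + O*(-3 - O) (R(O) = -3 + O*(-(O + 3)) = -3 + O*(-(3 + O)) = -3 + O*(-3 - O))
V(p) = -6 - 4*p - 2*p² (V(p) = (67 - 65)*(p + (-3 - p² - 3*p)) = 2*(-3 - p² - 2*p) = -6 - 4*p - 2*p²)
(-4493 + (V(-87/47) - 1*20073))*(34248 - 49783) = (-4493 + ((-6 - (-348)/47 - 2*(-87/47)²) - 1*20073))*(34248 - 49783) = (-4493 + ((-6 - (-348)/47 - 2*(-87*1/47)²) - 20073))*(-15535) = (-4493 + ((-6 - 4*(-87/47) - 2*(-87/47)²) - 20073))*(-15535) = (-4493 + ((-6 + 348/47 - 2*7569/2209) - 20073))*(-15535) = (-4493 + ((-6 + 348/47 - 15138/2209) - 20073))*(-15535) = (-4493 + (-12036/2209 - 20073))*(-15535) = (-4493 - 44353293/2209)*(-15535) = -54278330/2209*(-15535) = 843213856550/2209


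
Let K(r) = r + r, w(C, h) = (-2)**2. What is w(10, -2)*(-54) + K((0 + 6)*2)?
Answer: -192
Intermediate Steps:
w(C, h) = 4
K(r) = 2*r
w(10, -2)*(-54) + K((0 + 6)*2) = 4*(-54) + 2*((0 + 6)*2) = -216 + 2*(6*2) = -216 + 2*12 = -216 + 24 = -192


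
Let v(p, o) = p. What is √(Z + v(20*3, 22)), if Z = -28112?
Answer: 2*I*√7013 ≈ 167.49*I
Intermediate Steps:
√(Z + v(20*3, 22)) = √(-28112 + 20*3) = √(-28112 + 60) = √(-28052) = 2*I*√7013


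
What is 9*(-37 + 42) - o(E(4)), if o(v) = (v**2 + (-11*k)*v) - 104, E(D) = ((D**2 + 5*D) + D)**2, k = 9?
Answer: -2401451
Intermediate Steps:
E(D) = (D**2 + 6*D)**2
o(v) = -104 + v**2 - 99*v (o(v) = (v**2 + (-11*9)*v) - 104 = (v**2 - 99*v) - 104 = -104 + v**2 - 99*v)
9*(-37 + 42) - o(E(4)) = 9*(-37 + 42) - (-104 + (4**2*(6 + 4)**2)**2 - 99*4**2*(6 + 4)**2) = 9*5 - (-104 + (16*10**2)**2 - 1584*10**2) = 45 - (-104 + (16*100)**2 - 1584*100) = 45 - (-104 + 1600**2 - 99*1600) = 45 - (-104 + 2560000 - 158400) = 45 - 1*2401496 = 45 - 2401496 = -2401451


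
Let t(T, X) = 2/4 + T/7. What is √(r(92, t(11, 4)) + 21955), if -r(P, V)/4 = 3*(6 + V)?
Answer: √1071049/7 ≈ 147.84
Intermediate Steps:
t(T, X) = ½ + T/7 (t(T, X) = 2*(¼) + T*(⅐) = ½ + T/7)
r(P, V) = -72 - 12*V (r(P, V) = -12*(6 + V) = -4*(18 + 3*V) = -72 - 12*V)
√(r(92, t(11, 4)) + 21955) = √((-72 - 12*(½ + (⅐)*11)) + 21955) = √((-72 - 12*(½ + 11/7)) + 21955) = √((-72 - 12*29/14) + 21955) = √((-72 - 174/7) + 21955) = √(-678/7 + 21955) = √(153007/7) = √1071049/7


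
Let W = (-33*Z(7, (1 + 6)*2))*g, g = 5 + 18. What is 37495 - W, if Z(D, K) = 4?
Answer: 40531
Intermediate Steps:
g = 23
W = -3036 (W = -33*4*23 = -132*23 = -3036)
37495 - W = 37495 - 1*(-3036) = 37495 + 3036 = 40531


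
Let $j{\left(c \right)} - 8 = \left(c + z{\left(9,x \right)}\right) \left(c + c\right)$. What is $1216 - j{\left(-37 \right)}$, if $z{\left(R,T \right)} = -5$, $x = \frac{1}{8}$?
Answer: $-1900$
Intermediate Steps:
$x = \frac{1}{8} \approx 0.125$
$j{\left(c \right)} = 8 + 2 c \left(-5 + c\right)$ ($j{\left(c \right)} = 8 + \left(c - 5\right) \left(c + c\right) = 8 + \left(-5 + c\right) 2 c = 8 + 2 c \left(-5 + c\right)$)
$1216 - j{\left(-37 \right)} = 1216 - \left(8 - -370 + 2 \left(-37\right)^{2}\right) = 1216 - \left(8 + 370 + 2 \cdot 1369\right) = 1216 - \left(8 + 370 + 2738\right) = 1216 - 3116 = -1900$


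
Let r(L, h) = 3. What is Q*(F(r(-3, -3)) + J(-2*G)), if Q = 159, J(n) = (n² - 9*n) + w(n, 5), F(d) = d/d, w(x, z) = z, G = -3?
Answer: -1908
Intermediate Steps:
F(d) = 1
J(n) = 5 + n² - 9*n (J(n) = (n² - 9*n) + 5 = 5 + n² - 9*n)
Q*(F(r(-3, -3)) + J(-2*G)) = 159*(1 + (5 + (-2*(-3))² - (-18)*(-3))) = 159*(1 + (5 + 6² - 9*6)) = 159*(1 + (5 + 36 - 54)) = 159*(1 - 13) = 159*(-12) = -1908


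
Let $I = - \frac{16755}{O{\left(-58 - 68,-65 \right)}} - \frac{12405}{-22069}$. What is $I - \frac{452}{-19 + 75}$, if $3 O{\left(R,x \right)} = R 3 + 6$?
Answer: $\frac{2444514791}{19155892} \approx 127.61$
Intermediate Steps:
$O{\left(R,x \right)} = 2 + R$ ($O{\left(R,x \right)} = \frac{R 3 + 6}{3} = \frac{3 R + 6}{3} = \frac{6 + 3 R}{3} = 2 + R$)
$I = \frac{371304315}{2736556}$ ($I = - \frac{16755}{2 - 126} - \frac{12405}{-22069} = - \frac{16755}{2 - 126} - - \frac{12405}{22069} = - \frac{16755}{2 - 126} + \frac{12405}{22069} = - \frac{16755}{-124} + \frac{12405}{22069} = \left(-16755\right) \left(- \frac{1}{124}\right) + \frac{12405}{22069} = \frac{16755}{124} + \frac{12405}{22069} = \frac{371304315}{2736556} \approx 135.68$)
$I - \frac{452}{-19 + 75} = \frac{371304315}{2736556} - \frac{452}{-19 + 75} = \frac{371304315}{2736556} - \frac{452}{56} = \frac{371304315}{2736556} - \frac{113}{14} = \frac{2444514791}{19155892}$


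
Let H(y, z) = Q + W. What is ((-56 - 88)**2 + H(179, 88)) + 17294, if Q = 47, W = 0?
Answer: 38077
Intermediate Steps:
H(y, z) = 47 (H(y, z) = 47 + 0 = 47)
((-56 - 88)**2 + H(179, 88)) + 17294 = ((-56 - 88)**2 + 47) + 17294 = ((-144)**2 + 47) + 17294 = (20736 + 47) + 17294 = 20783 + 17294 = 38077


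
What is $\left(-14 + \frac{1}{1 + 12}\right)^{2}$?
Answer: $\frac{32761}{169} \approx 193.85$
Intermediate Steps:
$\left(-14 + \frac{1}{1 + 12}\right)^{2} = \left(-14 + \frac{1}{13}\right)^{2} = \left(- \frac{181}{13}\right)^{2} = \frac{32761}{169}$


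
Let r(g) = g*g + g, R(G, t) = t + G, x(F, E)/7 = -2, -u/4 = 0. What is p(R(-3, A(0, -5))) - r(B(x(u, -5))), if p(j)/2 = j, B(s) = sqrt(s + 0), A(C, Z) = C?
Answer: 8 - I*sqrt(14) ≈ 8.0 - 3.7417*I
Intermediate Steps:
u = 0 (u = -4*0 = 0)
x(F, E) = -14 (x(F, E) = 7*(-2) = -14)
R(G, t) = G + t
B(s) = sqrt(s)
p(j) = 2*j
r(g) = g + g**2 (r(g) = g**2 + g = g + g**2)
p(R(-3, A(0, -5))) - r(B(x(u, -5))) = 2*(-3 + 0) - sqrt(-14)*(1 + sqrt(-14)) = 2*(-3) - I*sqrt(14)*(1 + I*sqrt(14)) = -6 - I*sqrt(14)*(1 + I*sqrt(14))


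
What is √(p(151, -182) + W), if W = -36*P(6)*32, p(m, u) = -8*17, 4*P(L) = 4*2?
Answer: 2*I*√610 ≈ 49.396*I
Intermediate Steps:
P(L) = 2 (P(L) = (4*2)/4 = (¼)*8 = 2)
p(m, u) = -136
W = -2304 (W = -36*2*32 = -72*32 = -2304)
√(p(151, -182) + W) = √(-136 - 2304) = √(-2440) = 2*I*√610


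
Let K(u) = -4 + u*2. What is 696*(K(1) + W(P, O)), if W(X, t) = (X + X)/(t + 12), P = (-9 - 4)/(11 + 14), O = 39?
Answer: -597632/425 ≈ -1406.2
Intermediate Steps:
P = -13/25 ≈ -0.52000
K(u) = -4 + 2*u
W(X, t) = 2*X/(12 + t) (W(X, t) = (2*X)/(12 + t) = 2*X/(12 + t))
696*(K(1) + W(P, O)) = 696*((-4 + 2*1) + 2*(-13/25)/(12 + 39)) = 696*((-4 + 2) + 2*(-13/25)/51) = 696*(-2 + 2*(-13/25)*(1/51)) = 696*(-2 - 26/1275) = 696*(-2576/1275) = -597632/425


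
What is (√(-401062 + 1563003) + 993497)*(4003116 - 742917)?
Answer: 3238997925903 + 3260199*√1161941 ≈ 3.2425e+12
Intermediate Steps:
(√(-401062 + 1563003) + 993497)*(4003116 - 742917) = (√1161941 + 993497)*3260199 = (993497 + √1161941)*3260199 = 3238997925903 + 3260199*√1161941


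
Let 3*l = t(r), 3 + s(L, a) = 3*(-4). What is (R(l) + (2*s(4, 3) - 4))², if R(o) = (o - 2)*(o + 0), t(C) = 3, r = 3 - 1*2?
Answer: 1225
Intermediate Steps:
s(L, a) = -15 (s(L, a) = -3 + 3*(-4) = -3 - 12 = -15)
r = 1 (r = 3 - 2 = 1)
l = 1 (l = (⅓)*3 = 1)
R(o) = o*(-2 + o) (R(o) = (-2 + o)*o = o*(-2 + o))
(R(l) + (2*s(4, 3) - 4))² = (1*(-2 + 1) + (2*(-15) - 4))² = (1*(-1) + (-30 - 4))² = (-1 - 34)² = (-35)² = 1225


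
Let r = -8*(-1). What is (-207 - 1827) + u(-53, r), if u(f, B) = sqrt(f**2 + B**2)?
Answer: -2034 + 13*sqrt(17) ≈ -1980.4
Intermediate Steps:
r = 8 (r = -4*(-2) = 8)
u(f, B) = sqrt(B**2 + f**2)
(-207 - 1827) + u(-53, r) = (-207 - 1827) + sqrt(8**2 + (-53)**2) = -2034 + sqrt(64 + 2809) = -2034 + sqrt(2873) = -2034 + 13*sqrt(17)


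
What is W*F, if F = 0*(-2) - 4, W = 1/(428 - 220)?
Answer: -1/52 ≈ -0.019231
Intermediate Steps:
W = 1/208 ≈ 0.0048077
F = -4 (F = 0 - 4 = -4)
W*F = (1/208)*(-4) = -1/52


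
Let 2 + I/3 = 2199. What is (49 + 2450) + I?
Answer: 9090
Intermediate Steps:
I = 6591 (I = -6 + 3*2199 = -6 + 6597 = 6591)
(49 + 2450) + I = (49 + 2450) + 6591 = 2499 + 6591 = 9090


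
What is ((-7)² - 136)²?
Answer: 7569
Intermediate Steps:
((-7)² - 136)² = (49 - 136)² = (-87)² = 7569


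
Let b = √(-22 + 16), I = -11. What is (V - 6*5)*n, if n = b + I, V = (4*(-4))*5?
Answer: 1210 - 110*I*√6 ≈ 1210.0 - 269.44*I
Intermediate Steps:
b = I*√6 (b = √(-6) = I*√6 ≈ 2.4495*I)
V = -80 (V = -16*5 = -80)
n = -11 + I*√6 (n = I*√6 - 11 = -11 + I*√6 ≈ -11.0 + 2.4495*I)
(V - 6*5)*n = (-80 - 6*5)*(-11 + I*√6) = (-80 - 30)*(-11 + I*√6) = -110*(-11 + I*√6) = 1210 - 110*I*√6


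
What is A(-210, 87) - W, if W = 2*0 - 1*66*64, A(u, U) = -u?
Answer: 4434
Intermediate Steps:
W = -4224 (W = 0 - 66*64 = 0 - 4224 = -4224)
A(-210, 87) - W = -1*(-210) - 1*(-4224) = 210 + 4224 = 4434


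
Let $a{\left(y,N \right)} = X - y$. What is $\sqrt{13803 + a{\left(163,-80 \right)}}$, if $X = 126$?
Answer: $\sqrt{13766} \approx 117.33$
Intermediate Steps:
$a{\left(y,N \right)} = 126 - y$
$\sqrt{13803 + a{\left(163,-80 \right)}} = \sqrt{13803 + \left(126 - 163\right)} = \sqrt{13803 - 37} = \sqrt{13766}$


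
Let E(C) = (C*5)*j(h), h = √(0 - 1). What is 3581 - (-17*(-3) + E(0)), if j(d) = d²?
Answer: 3530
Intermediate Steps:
h = I (h = √(-1) = I ≈ 1.0*I)
E(C) = -5*C (E(C) = (C*5)*I² = (5*C)*(-1) = -5*C)
3581 - (-17*(-3) + E(0)) = 3581 - (-17*(-3) - 5*0) = 3581 - (51 + 0) = 3581 - 1*51 = 3581 - 51 = 3530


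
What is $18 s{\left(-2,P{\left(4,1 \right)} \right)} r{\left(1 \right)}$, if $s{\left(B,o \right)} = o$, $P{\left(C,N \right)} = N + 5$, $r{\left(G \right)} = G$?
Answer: $108$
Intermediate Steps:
$P{\left(C,N \right)} = 5 + N$
$18 s{\left(-2,P{\left(4,1 \right)} \right)} r{\left(1 \right)} = 18 \left(5 + 1\right) 1 = 18 \cdot 6 \cdot 1 = 108 \cdot 1 = 108$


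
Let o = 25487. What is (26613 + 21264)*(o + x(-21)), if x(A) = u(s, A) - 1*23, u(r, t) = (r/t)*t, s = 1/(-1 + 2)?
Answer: 1219187805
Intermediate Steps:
s = 1 (s = 1/1 = 1)
u(r, t) = r
x(A) = -22 (x(A) = 1 - 1*23 = 1 - 23 = -22)
(26613 + 21264)*(o + x(-21)) = (26613 + 21264)*(25487 - 22) = 47877*25465 = 1219187805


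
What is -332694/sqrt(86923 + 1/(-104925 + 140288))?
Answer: -55449*sqrt(4348033688886)/102461935 ≈ -1128.4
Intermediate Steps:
-332694/sqrt(86923 + 1/(-104925 + 140288)) = -332694/sqrt(86923 + 1/35363) = -332694*sqrt(4348033688886)/614771610 = -55449*sqrt(4348033688886)/102461935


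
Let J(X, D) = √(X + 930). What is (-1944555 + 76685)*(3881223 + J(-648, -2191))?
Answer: -7249620005010 - 1867870*√282 ≈ -7.2497e+12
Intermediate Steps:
J(X, D) = √(930 + X)
(-1944555 + 76685)*(3881223 + J(-648, -2191)) = (-1944555 + 76685)*(3881223 + √(930 - 648)) = -1867870*(3881223 + √282) = -7249620005010 - 1867870*√282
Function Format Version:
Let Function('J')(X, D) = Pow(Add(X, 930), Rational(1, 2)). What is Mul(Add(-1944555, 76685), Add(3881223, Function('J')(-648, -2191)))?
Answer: Add(-7249620005010, Mul(-1867870, Pow(282, Rational(1, 2)))) ≈ -7.2497e+12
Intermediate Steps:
Function('J')(X, D) = Pow(Add(930, X), Rational(1, 2))
Mul(Add(-1944555, 76685), Add(3881223, Function('J')(-648, -2191))) = Mul(Add(-1944555, 76685), Add(3881223, Pow(Add(930, -648), Rational(1, 2)))) = Mul(-1867870, Add(3881223, Pow(282, Rational(1, 2)))) = Add(-7249620005010, Mul(-1867870, Pow(282, Rational(1, 2))))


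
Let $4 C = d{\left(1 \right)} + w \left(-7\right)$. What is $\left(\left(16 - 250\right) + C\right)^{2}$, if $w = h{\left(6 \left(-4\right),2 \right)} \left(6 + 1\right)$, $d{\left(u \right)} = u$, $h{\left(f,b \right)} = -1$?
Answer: $\frac{196249}{4} \approx 49062.0$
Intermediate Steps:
$w = -7$ ($w = - (6 + 1) = \left(-1\right) 7 = -7$)
$C = \frac{25}{2}$ ($C = \frac{1 - -49}{4} = \frac{1 + 49}{4} = \frac{1}{4} \cdot 50 = \frac{25}{2} \approx 12.5$)
$\left(\left(16 - 250\right) + C\right)^{2} = \left(\left(16 - 250\right) + \frac{25}{2}\right)^{2} = \left(-234 + \frac{25}{2}\right)^{2} = \left(- \frac{443}{2}\right)^{2} = \frac{196249}{4}$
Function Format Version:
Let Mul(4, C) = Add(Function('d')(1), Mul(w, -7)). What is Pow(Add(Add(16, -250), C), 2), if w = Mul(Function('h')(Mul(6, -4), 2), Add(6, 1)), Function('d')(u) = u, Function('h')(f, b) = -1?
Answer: Rational(196249, 4) ≈ 49062.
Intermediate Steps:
w = -7 (w = Mul(-1, Add(6, 1)) = Mul(-1, 7) = -7)
C = Rational(25, 2) (C = Mul(Rational(1, 4), Add(1, Mul(-7, -7))) = Mul(Rational(1, 4), Add(1, 49)) = Mul(Rational(1, 4), 50) = Rational(25, 2) ≈ 12.500)
Pow(Add(Add(16, -250), C), 2) = Pow(Add(Add(16, -250), Rational(25, 2)), 2) = Pow(Add(-234, Rational(25, 2)), 2) = Pow(Rational(-443, 2), 2) = Rational(196249, 4)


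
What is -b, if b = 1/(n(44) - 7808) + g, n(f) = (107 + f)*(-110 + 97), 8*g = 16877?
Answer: -164905159/78168 ≈ -2109.6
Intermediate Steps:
g = 16877/8 (g = (1/8)*16877 = 16877/8 ≈ 2109.6)
n(f) = -1391 - 13*f (n(f) = (107 + f)*(-13) = -1391 - 13*f)
b = 164905159/78168 (b = 1/((-1391 - 13*44) - 7808) + 16877/8 = 1/((-1391 - 572) - 7808) + 16877/8 = 1/(-1963 - 7808) + 16877/8 = 1/(-9771) + 16877/8 = -1/9771 + 16877/8 = 164905159/78168 ≈ 2109.6)
-b = -1*164905159/78168 = -164905159/78168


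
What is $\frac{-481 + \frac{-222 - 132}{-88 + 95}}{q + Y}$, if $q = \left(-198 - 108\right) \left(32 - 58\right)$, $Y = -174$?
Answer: $- \frac{3721}{54474} \approx -0.068308$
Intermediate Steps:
$q = 7956$ ($q = \left(-306\right) \left(-26\right) = 7956$)
$\frac{-481 + \frac{-222 - 132}{-88 + 95}}{q + Y} = \frac{-481 + \frac{-222 - 132}{-88 + 95}}{7956 - 174} = \frac{-481 - \frac{354}{7}}{7782} = \left(-481 - \frac{354}{7}\right) \frac{1}{7782} = \left(- \frac{3721}{7}\right) \frac{1}{7782} = - \frac{3721}{54474}$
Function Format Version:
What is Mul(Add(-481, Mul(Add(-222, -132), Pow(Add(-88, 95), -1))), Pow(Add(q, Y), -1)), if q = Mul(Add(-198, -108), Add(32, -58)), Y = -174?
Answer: Rational(-3721, 54474) ≈ -0.068308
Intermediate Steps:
q = 7956 (q = Mul(-306, -26) = 7956)
Mul(Add(-481, Mul(Add(-222, -132), Pow(Add(-88, 95), -1))), Pow(Add(q, Y), -1)) = Mul(Add(-481, Mul(Add(-222, -132), Pow(Add(-88, 95), -1))), Pow(Add(7956, -174), -1)) = Mul(Add(-481, Mul(-354, Pow(7, -1))), Pow(7782, -1)) = Mul(Add(-481, Mul(-354, Rational(1, 7))), Rational(1, 7782)) = Mul(Add(-481, Rational(-354, 7)), Rational(1, 7782)) = Mul(Rational(-3721, 7), Rational(1, 7782)) = Rational(-3721, 54474)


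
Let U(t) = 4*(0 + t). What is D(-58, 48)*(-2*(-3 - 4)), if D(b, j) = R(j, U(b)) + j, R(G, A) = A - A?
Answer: 672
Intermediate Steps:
U(t) = 4*t
R(G, A) = 0
D(b, j) = j (D(b, j) = 0 + j = j)
D(-58, 48)*(-2*(-3 - 4)) = 48*(-2*(-3 - 4)) = 48*(-2*(-7)) = 48*14 = 672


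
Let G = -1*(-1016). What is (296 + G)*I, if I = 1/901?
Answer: 1312/901 ≈ 1.4562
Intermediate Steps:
I = 1/901 ≈ 0.0011099
G = 1016
(296 + G)*I = (296 + 1016)*(1/901) = 1312*(1/901) = 1312/901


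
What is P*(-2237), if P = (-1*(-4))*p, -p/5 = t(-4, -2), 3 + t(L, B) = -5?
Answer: -357920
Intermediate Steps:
t(L, B) = -8 (t(L, B) = -3 - 5 = -8)
p = 40 (p = -5*(-8) = 40)
P = 160 (P = -1*(-4)*40 = 4*40 = 160)
P*(-2237) = 160*(-2237) = -357920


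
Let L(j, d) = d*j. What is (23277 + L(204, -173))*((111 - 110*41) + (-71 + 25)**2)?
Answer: 27430245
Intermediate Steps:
(23277 + L(204, -173))*((111 - 110*41) + (-71 + 25)**2) = (23277 - 173*204)*((111 - 110*41) + (-71 + 25)**2) = (23277 - 35292)*((111 - 4510) + (-46)**2) = -12015*(-4399 + 2116) = -12015*(-2283) = 27430245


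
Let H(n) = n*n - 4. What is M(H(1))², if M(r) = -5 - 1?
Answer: 36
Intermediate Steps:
H(n) = -4 + n² (H(n) = n² - 4 = -4 + n²)
M(r) = -6
M(H(1))² = (-6)² = 36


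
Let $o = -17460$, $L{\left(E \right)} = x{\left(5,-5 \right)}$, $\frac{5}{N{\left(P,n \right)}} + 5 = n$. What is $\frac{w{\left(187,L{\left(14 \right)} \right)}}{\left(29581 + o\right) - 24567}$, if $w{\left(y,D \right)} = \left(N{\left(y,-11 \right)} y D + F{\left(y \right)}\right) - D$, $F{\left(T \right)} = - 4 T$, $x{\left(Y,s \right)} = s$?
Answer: $\frac{7213}{199136} \approx 0.036222$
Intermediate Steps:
$N{\left(P,n \right)} = \frac{5}{-5 + n}$
$L{\left(E \right)} = -5$
$w{\left(y,D \right)} = - D - 4 y - \frac{5 D y}{16}$ ($w{\left(y,D \right)} = \left(\frac{5}{-5 - 11} y D - 4 y\right) - D = \left(\frac{5}{-16} y D - 4 y\right) - D = \left(5 \left(- \frac{1}{16}\right) y D - 4 y\right) - D = \left(- \frac{5 y}{16} D - 4 y\right) - D = \left(- \frac{5 D y}{16} - 4 y\right) - D = \left(- 4 y - \frac{5 D y}{16}\right) - D = - D - 4 y - \frac{5 D y}{16}$)
$\frac{w{\left(187,L{\left(14 \right)} \right)}}{\left(29581 + o\right) - 24567} = \frac{\left(-1\right) \left(-5\right) - 748 - \left(- \frac{25}{16}\right) 187}{\left(29581 - 17460\right) - 24567} = \frac{5 - 748 + \frac{4675}{16}}{12121 - 24567} = - \frac{7213}{16 \left(-12446\right)} = \left(- \frac{7213}{16}\right) \left(- \frac{1}{12446}\right) = \frac{7213}{199136}$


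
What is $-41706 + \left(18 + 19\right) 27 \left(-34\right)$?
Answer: $-75672$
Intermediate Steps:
$-41706 + \left(18 + 19\right) 27 \left(-34\right) = -41706 + 37 \cdot 27 \left(-34\right) = -41706 + 999 \left(-34\right) = -41706 - 33966 = -75672$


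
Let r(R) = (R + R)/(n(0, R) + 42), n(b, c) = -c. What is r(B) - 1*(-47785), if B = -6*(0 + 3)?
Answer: 238922/5 ≈ 47784.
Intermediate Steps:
B = -18 (B = -6*3 = -18)
r(R) = 2*R/(42 - R) (r(R) = (R + R)/(-R + 42) = (2*R)/(42 - R) = 2*R/(42 - R))
r(B) - 1*(-47785) = -2*(-18)/(-42 - 18) - 1*(-47785) = -2*(-18)/(-60) + 47785 = -2*(-18)*(-1/60) + 47785 = -3/5 + 47785 = 238922/5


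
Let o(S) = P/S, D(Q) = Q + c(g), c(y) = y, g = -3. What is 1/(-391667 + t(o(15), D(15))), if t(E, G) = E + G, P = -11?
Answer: -15/5874836 ≈ -2.5533e-6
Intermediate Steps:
D(Q) = -3 + Q (D(Q) = Q - 3 = -3 + Q)
o(S) = -11/S
1/(-391667 + t(o(15), D(15))) = 1/(-391667 + (-11/15 + (-3 + 15))) = 1/(-391667 + (-11*1/15 + 12)) = 1/(-391667 + (-11/15 + 12)) = 1/(-391667 + 169/15) = 1/(-5874836/15) = -15/5874836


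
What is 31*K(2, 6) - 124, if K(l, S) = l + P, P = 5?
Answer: 93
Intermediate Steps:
K(l, S) = 5 + l (K(l, S) = l + 5 = 5 + l)
31*K(2, 6) - 124 = 31*(5 + 2) - 124 = 31*7 - 124 = 217 - 124 = 93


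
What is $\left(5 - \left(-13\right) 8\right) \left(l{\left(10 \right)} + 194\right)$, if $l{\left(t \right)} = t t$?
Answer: $32046$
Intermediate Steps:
$l{\left(t \right)} = t^{2}$
$\left(5 - \left(-13\right) 8\right) \left(l{\left(10 \right)} + 194\right) = \left(5 - \left(-13\right) 8\right) \left(10^{2} + 194\right) = \left(5 - -104\right) \left(100 + 194\right) = \left(5 + 104\right) 294 = 109 \cdot 294 = 32046$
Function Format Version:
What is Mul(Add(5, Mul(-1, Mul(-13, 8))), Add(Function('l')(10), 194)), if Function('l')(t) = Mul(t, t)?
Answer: 32046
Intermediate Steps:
Function('l')(t) = Pow(t, 2)
Mul(Add(5, Mul(-1, Mul(-13, 8))), Add(Function('l')(10), 194)) = Mul(Add(5, Mul(-1, Mul(-13, 8))), Add(Pow(10, 2), 194)) = Mul(Add(5, Mul(-1, -104)), Add(100, 194)) = Mul(Add(5, 104), 294) = Mul(109, 294) = 32046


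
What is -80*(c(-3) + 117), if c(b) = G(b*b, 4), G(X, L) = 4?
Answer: -9680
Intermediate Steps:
c(b) = 4
-80*(c(-3) + 117) = -80*(4 + 117) = -80*121 = -9680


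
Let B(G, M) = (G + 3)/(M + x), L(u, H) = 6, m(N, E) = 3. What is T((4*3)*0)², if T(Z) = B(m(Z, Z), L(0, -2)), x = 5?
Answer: 36/121 ≈ 0.29752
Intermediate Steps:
B(G, M) = (3 + G)/(5 + M) (B(G, M) = (G + 3)/(M + 5) = (3 + G)/(5 + M))
T(Z) = 6/11 (T(Z) = (3 + 3)/(5 + 6) = 6/11)
T((4*3)*0)² = (6/11)² = 36/121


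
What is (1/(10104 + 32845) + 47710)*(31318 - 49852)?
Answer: -37977959924394/42949 ≈ -8.8426e+8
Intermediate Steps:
(1/(10104 + 32845) + 47710)*(31318 - 49852) = (1/42949 + 47710)*(-18534) = (2049096791/42949)*(-18534) = -37977959924394/42949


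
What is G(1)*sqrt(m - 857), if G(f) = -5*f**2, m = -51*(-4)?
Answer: -5*I*sqrt(653) ≈ -127.77*I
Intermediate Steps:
m = 204
G(1)*sqrt(m - 857) = (-5*1**2)*sqrt(204 - 857) = (-5*1)*sqrt(-653) = -5*I*sqrt(653)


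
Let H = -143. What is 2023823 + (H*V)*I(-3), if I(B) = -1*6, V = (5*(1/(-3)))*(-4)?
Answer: 2029543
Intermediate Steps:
V = 20/3 (V = (5*(1*(-⅓)))*(-4) = (5*(-⅓))*(-4) = -5/3*(-4) = 20/3 ≈ 6.6667)
I(B) = -6
2023823 + (H*V)*I(-3) = 2023823 - 143*20/3*(-6) = 2023823 - 2860/3*(-6) = 2023823 + 5720 = 2029543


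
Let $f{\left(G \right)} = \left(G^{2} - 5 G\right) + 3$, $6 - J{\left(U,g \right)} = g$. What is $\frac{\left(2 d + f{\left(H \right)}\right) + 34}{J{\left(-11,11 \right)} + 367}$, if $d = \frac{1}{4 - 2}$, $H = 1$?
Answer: $\frac{17}{181} \approx 0.093923$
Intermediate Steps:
$d = \frac{1}{2} \approx 0.5$
$J{\left(U,g \right)} = 6 - g$
$f{\left(G \right)} = 3 + G^{2} - 5 G$
$\frac{\left(2 d + f{\left(H \right)}\right) + 34}{J{\left(-11,11 \right)} + 367} = \frac{\left(2 \cdot \frac{1}{2} + \left(3 + 1^{2} - 5\right)\right) + 34}{\left(6 - 11\right) + 367} = \frac{\left(1 + \left(3 + 1 - 5\right)\right) + 34}{\left(6 - 11\right) + 367} = \frac{\left(1 - 1\right) + 34}{-5 + 367} = \frac{0 + 34}{362} = 34 \cdot \frac{1}{362} = \frac{17}{181}$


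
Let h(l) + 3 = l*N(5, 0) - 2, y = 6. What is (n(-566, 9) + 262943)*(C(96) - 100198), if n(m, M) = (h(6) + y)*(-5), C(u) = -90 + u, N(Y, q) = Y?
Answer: -26329255296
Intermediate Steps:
h(l) = -5 + 5*l (h(l) = -3 + (l*5 - 2) = -3 + (5*l - 2) = -3 + (-2 + 5*l) = -5 + 5*l)
n(m, M) = -155 (n(m, M) = ((-5 + 5*6) + 6)*(-5) = ((-5 + 30) + 6)*(-5) = (25 + 6)*(-5) = 31*(-5) = -155)
(n(-566, 9) + 262943)*(C(96) - 100198) = (-155 + 262943)*((-90 + 96) - 100198) = 262788*(6 - 100198) = 262788*(-100192) = -26329255296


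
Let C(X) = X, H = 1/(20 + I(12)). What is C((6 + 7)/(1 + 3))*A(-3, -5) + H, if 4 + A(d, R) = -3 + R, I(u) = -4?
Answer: -623/16 ≈ -38.938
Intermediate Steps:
A(d, R) = -7 + R (A(d, R) = -4 + (-3 + R) = -7 + R)
H = 1/16 (H = 1/(20 - 4) = 1/16 ≈ 0.062500)
C((6 + 7)/(1 + 3))*A(-3, -5) + H = ((6 + 7)/(1 + 3))*(-7 - 5) + 1/16 = (13/4)*(-12) + 1/16 = -39 + 1/16 = -623/16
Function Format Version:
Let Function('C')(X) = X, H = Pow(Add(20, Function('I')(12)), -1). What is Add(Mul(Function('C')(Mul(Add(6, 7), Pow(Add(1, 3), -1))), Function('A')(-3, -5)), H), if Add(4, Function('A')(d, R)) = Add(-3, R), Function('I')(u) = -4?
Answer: Rational(-623, 16) ≈ -38.938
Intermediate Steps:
Function('A')(d, R) = Add(-7, R) (Function('A')(d, R) = Add(-4, Add(-3, R)) = Add(-7, R))
H = Rational(1, 16) (H = Pow(Add(20, -4), -1) = Pow(16, -1) = Rational(1, 16) ≈ 0.062500)
Add(Mul(Function('C')(Mul(Add(6, 7), Pow(Add(1, 3), -1))), Function('A')(-3, -5)), H) = Add(Mul(Mul(Add(6, 7), Pow(Add(1, 3), -1)), Add(-7, -5)), Rational(1, 16)) = Add(Mul(Mul(13, Pow(4, -1)), -12), Rational(1, 16)) = Add(Mul(Mul(13, Rational(1, 4)), -12), Rational(1, 16)) = Add(Mul(Rational(13, 4), -12), Rational(1, 16)) = Add(-39, Rational(1, 16)) = Rational(-623, 16)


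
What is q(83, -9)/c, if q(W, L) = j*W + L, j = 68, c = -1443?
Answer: -5635/1443 ≈ -3.9051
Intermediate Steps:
q(W, L) = L + 68*W (q(W, L) = 68*W + L = L + 68*W)
q(83, -9)/c = (-9 + 68*83)/(-1443) = (-9 + 5644)*(-1/1443) = 5635*(-1/1443) = -5635/1443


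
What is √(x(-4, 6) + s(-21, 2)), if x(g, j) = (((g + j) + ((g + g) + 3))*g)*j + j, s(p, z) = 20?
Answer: 7*√2 ≈ 9.8995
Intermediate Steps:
x(g, j) = j + g*j*(3 + j + 3*g) (x(g, j) = (((g + j) + (2*g + 3))*g)*j + j = (((g + j) + (3 + 2*g))*g)*j + j = ((3 + j + 3*g)*g)*j + j = (g*(3 + j + 3*g))*j + j = g*j*(3 + j + 3*g) + j = j + g*j*(3 + j + 3*g))
√(x(-4, 6) + s(-21, 2)) = √(6*(1 + 3*(-4) + 3*(-4)² - 4*6) + 20) = √(6*(1 - 12 + 3*16 - 24) + 20) = √(6*(1 - 12 + 48 - 24) + 20) = √(6*13 + 20) = √(78 + 20) = √98 = 7*√2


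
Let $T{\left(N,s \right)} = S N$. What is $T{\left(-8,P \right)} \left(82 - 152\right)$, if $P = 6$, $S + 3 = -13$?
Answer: $-8960$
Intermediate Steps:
$S = -16$ ($S = -3 - 13 = -16$)
$T{\left(N,s \right)} = - 16 N$
$T{\left(-8,P \right)} \left(82 - 152\right) = \left(-16\right) \left(-8\right) \left(82 - 152\right) = 128 \left(-70\right) = -8960$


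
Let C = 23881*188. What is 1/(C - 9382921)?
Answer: -1/4893293 ≈ -2.0436e-7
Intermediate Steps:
C = 4489628
1/(C - 9382921) = 1/(4489628 - 9382921) = 1/(-4893293) = -1/4893293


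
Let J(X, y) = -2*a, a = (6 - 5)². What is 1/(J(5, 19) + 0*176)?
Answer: -½ ≈ -0.50000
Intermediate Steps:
a = 1 (a = 1² = 1)
J(X, y) = -2 (J(X, y) = -2*1 = -2)
1/(J(5, 19) + 0*176) = 1/(-2 + 0*176) = 1/(-2 + 0) = 1/(-2) = -½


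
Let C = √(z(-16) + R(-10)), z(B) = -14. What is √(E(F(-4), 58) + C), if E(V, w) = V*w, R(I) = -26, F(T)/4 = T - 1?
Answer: √(-1160 + 2*I*√10) ≈ 0.09285 + 34.059*I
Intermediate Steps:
F(T) = -4 + 4*T (F(T) = 4*(T - 1) = 4*(-1 + T) = -4 + 4*T)
C = 2*I*√10 (C = √(-14 - 26) = √(-40) = 2*I*√10 ≈ 6.3246*I)
√(E(F(-4), 58) + C) = √((-4 + 4*(-4))*58 + 2*I*√10) = √((-4 - 16)*58 + 2*I*√10) = √(-20*58 + 2*I*√10) = √(-1160 + 2*I*√10)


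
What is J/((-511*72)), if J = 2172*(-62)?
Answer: 5611/1533 ≈ 3.6601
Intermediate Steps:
J = -134664
J/((-511*72)) = -134664/((-511*72)) = -134664/(-36792) = -134664*(-1/36792) = 5611/1533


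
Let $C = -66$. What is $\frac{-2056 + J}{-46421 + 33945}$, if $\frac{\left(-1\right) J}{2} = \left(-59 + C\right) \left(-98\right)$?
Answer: $\frac{6639}{3119} \approx 2.1286$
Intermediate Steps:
$J = -24500$ ($J = - 2 \left(-59 - 66\right) \left(-98\right) = - 2 \left(\left(-125\right) \left(-98\right)\right) = \left(-2\right) 12250 = -24500$)
$\frac{-2056 + J}{-46421 + 33945} = \frac{-2056 - 24500}{-46421 + 33945} = - \frac{26556}{-12476} = \left(-26556\right) \left(- \frac{1}{12476}\right) = \frac{6639}{3119}$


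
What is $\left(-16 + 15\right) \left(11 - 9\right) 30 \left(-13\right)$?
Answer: $780$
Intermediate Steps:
$\left(-16 + 15\right) \left(11 - 9\right) 30 \left(-13\right) = \left(-1\right) 2 \cdot 30 \left(-13\right) = \left(-2\right) 30 \left(-13\right) = \left(-60\right) \left(-13\right) = 780$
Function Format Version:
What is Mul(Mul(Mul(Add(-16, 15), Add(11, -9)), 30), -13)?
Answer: 780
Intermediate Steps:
Mul(Mul(Mul(Add(-16, 15), Add(11, -9)), 30), -13) = Mul(Mul(Mul(-1, 2), 30), -13) = Mul(Mul(-2, 30), -13) = Mul(-60, -13) = 780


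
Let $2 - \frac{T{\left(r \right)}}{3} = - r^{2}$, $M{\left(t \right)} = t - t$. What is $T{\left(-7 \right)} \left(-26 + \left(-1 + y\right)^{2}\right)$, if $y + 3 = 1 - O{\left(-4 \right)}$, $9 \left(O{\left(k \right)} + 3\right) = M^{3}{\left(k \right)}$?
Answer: $-3978$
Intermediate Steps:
$M{\left(t \right)} = 0$
$O{\left(k \right)} = -3$ ($O{\left(k \right)} = -3 + \frac{0^{3}}{9} = -3 + \frac{1}{9} \cdot 0 = -3 + 0 = -3$)
$y = 1$ ($y = -3 + \left(1 - -3\right) = -3 + \left(1 + 3\right) = -3 + 4 = 1$)
$T{\left(r \right)} = 6 + 3 r^{2}$ ($T{\left(r \right)} = 6 - 3 \left(- r^{2}\right) = 6 + 3 r^{2}$)
$T{\left(-7 \right)} \left(-26 + \left(-1 + y\right)^{2}\right) = \left(6 + 3 \left(-7\right)^{2}\right) \left(-26 + \left(-1 + 1\right)^{2}\right) = \left(6 + 3 \cdot 49\right) \left(-26 + 0^{2}\right) = \left(6 + 147\right) \left(-26 + 0\right) = 153 \left(-26\right) = -3978$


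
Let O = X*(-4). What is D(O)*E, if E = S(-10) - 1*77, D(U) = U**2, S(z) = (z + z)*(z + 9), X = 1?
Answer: -912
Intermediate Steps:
O = -4 (O = 1*(-4) = -4)
S(z) = 2*z*(9 + z) (S(z) = (2*z)*(9 + z) = 2*z*(9 + z))
E = -57 (E = 2*(-10)*(9 - 10) - 1*77 = 2*(-10)*(-1) - 77 = 20 - 77 = -57)
D(O)*E = (-4)**2*(-57) = 16*(-57) = -912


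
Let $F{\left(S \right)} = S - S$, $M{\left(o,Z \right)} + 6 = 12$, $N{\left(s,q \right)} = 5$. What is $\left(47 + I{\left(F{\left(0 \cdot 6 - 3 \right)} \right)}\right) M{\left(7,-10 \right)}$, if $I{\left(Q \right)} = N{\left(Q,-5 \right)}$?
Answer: $312$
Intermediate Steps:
$M{\left(o,Z \right)} = 6$ ($M{\left(o,Z \right)} = -6 + 12 = 6$)
$F{\left(S \right)} = 0$
$I{\left(Q \right)} = 5$
$\left(47 + I{\left(F{\left(0 \cdot 6 - 3 \right)} \right)}\right) M{\left(7,-10 \right)} = \left(47 + 5\right) 6 = 52 \cdot 6 = 312$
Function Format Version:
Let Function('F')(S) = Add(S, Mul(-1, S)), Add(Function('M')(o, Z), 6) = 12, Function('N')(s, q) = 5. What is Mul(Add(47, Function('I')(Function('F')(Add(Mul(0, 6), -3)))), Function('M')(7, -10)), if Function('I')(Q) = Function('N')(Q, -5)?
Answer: 312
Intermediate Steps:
Function('M')(o, Z) = 6 (Function('M')(o, Z) = Add(-6, 12) = 6)
Function('F')(S) = 0
Function('I')(Q) = 5
Mul(Add(47, Function('I')(Function('F')(Add(Mul(0, 6), -3)))), Function('M')(7, -10)) = Mul(Add(47, 5), 6) = Mul(52, 6) = 312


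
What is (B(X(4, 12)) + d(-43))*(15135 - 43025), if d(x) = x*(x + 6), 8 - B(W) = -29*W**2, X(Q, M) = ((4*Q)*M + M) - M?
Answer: -29860567950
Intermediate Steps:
X(Q, M) = 4*M*Q (X(Q, M) = (4*M*Q + M) - M = (M + 4*M*Q) - M = 4*M*Q)
B(W) = 8 + 29*W**2 (B(W) = 8 - (-29)*W**2 = 8 + 29*W**2)
d(x) = x*(6 + x)
(B(X(4, 12)) + d(-43))*(15135 - 43025) = ((8 + 29*(4*12*4)**2) - 43*(6 - 43))*(15135 - 43025) = ((8 + 29*192**2) - 43*(-37))*(-27890) = ((8 + 29*36864) + 1591)*(-27890) = ((8 + 1069056) + 1591)*(-27890) = (1069064 + 1591)*(-27890) = 1070655*(-27890) = -29860567950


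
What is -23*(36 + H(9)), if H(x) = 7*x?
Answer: -2277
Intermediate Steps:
-23*(36 + H(9)) = -23*(36 + 7*9) = -23*(36 + 63) = -23*99 = -2277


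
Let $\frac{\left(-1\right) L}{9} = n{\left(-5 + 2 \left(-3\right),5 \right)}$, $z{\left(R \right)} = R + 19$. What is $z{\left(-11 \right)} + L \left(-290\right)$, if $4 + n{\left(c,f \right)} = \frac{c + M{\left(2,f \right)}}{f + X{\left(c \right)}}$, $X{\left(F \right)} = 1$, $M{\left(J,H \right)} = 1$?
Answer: $-14782$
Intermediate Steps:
$z{\left(R \right)} = 19 + R$
$n{\left(c,f \right)} = -4 + \frac{1 + c}{1 + f}$ ($n{\left(c,f \right)} = -4 + \frac{c + 1}{f + 1} = -4 + \frac{1 + c}{1 + f}$)
$L = 51$ ($L = - 9 \frac{-3 + \left(-5 + 2 \left(-3\right)\right) - 20}{1 + 5} = - 9 \frac{-3 - 11 - 20}{6} = - 9 \cdot \frac{1}{6} \left(-34\right) = \left(-9\right) \left(- \frac{17}{3}\right) = 51$)
$z{\left(-11 \right)} + L \left(-290\right) = \left(19 - 11\right) + 51 \left(-290\right) = 8 - 14790 = -14782$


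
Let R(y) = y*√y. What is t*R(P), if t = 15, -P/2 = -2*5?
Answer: 600*√5 ≈ 1341.6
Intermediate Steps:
P = 20 (P = -(-4)*5 = -2*(-10) = 20)
R(y) = y^(3/2)
t*R(P) = 15*20^(3/2) = 15*(40*√5) = 600*√5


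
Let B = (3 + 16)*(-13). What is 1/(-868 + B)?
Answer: -1/1115 ≈ -0.00089686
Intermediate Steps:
B = -247 (B = 19*(-13) = -247)
1/(-868 + B) = 1/(-868 - 247) = 1/(-1115) = -1/1115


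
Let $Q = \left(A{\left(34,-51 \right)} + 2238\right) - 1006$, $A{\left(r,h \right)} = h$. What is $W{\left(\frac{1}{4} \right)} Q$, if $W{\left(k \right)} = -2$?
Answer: $-2362$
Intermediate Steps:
$Q = 1181$ ($Q = \left(-51 + 2238\right) - 1006 = 2187 - 1006 = 1181$)
$W{\left(\frac{1}{4} \right)} Q = \left(-2\right) 1181 = -2362$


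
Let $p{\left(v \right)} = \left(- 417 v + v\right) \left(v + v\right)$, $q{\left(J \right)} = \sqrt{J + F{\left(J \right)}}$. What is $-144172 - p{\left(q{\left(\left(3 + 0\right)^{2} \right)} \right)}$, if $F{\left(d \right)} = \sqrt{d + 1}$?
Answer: $-136684 + 832 \sqrt{10} \approx -1.3405 \cdot 10^{5}$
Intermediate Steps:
$F{\left(d \right)} = \sqrt{1 + d}$
$q{\left(J \right)} = \sqrt{J + \sqrt{1 + J}}$
$p{\left(v \right)} = - 832 v^{2}$ ($p{\left(v \right)} = - 416 v 2 v = - 832 v^{2}$)
$-144172 - p{\left(q{\left(\left(3 + 0\right)^{2} \right)} \right)} = -144172 - - 832 \left(\sqrt{\left(3 + 0\right)^{2} + \sqrt{1 + \left(3 + 0\right)^{2}}}\right)^{2} = -144172 - - 832 \left(\sqrt{3^{2} + \sqrt{1 + 3^{2}}}\right)^{2} = -144172 - - 832 \left(\sqrt{9 + \sqrt{1 + 9}}\right)^{2} = -144172 - - 832 \left(\sqrt{9 + \sqrt{10}}\right)^{2} = -144172 - - 832 \left(9 + \sqrt{10}\right) = -144172 - \left(-7488 - 832 \sqrt{10}\right) = -144172 + \left(7488 + 832 \sqrt{10}\right) = -136684 + 832 \sqrt{10}$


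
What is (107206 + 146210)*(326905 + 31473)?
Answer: 90818719248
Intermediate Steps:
(107206 + 146210)*(326905 + 31473) = 253416*358378 = 90818719248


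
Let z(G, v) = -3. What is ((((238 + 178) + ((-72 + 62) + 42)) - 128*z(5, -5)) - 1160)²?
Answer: 107584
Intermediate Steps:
((((238 + 178) + ((-72 + 62) + 42)) - 128*z(5, -5)) - 1160)² = ((((238 + 178) + ((-72 + 62) + 42)) - 128*(-3)) - 1160)² = (((416 + (-10 + 42)) - 1*(-384)) - 1160)² = (((416 + 32) + 384) - 1160)² = ((448 + 384) - 1160)² = (832 - 1160)² = (-328)² = 107584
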